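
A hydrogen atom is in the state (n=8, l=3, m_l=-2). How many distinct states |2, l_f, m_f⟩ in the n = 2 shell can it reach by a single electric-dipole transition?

E1 requires l_f ∈ {2, 4}, but neither lies in [0, 1], so no final state is reachable.
Total: 0.

0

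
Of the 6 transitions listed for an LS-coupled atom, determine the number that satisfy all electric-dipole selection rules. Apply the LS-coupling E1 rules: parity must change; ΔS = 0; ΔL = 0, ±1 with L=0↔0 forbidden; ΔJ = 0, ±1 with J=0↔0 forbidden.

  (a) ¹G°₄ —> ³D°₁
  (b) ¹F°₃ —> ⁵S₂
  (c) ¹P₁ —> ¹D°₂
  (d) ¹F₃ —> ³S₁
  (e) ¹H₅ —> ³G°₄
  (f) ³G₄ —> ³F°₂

(a) forbidden (parity, ΔS, ΔL, ΔJ fail)
(b) forbidden (ΔS, ΔL fail)
(c) allowed
(d) forbidden (parity, ΔS, ΔL, ΔJ fail)
(e) forbidden (ΔS fails)
(f) forbidden (ΔJ fails)
Total allowed: 1 of 6.

1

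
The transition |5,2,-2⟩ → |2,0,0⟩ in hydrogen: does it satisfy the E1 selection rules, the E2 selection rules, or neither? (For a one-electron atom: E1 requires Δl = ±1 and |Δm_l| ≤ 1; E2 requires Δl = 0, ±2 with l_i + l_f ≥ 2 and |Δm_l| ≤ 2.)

Δl = 0 − 2 = -2; l_i + l_f = 2.
Δm_l = +2.
E1 (Δl = ±1, |Δm_l| ≤ 1): not satisfied.
E2 (Δl = 0,±2, l_i+l_f ≥ 2, |Δm_l| ≤ 2): satisfied.

E2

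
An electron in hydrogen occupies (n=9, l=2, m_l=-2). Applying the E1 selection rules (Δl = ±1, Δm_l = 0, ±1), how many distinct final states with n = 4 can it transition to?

E1 requires Δl = ±1, so l_f ∈ {1, 3}; with 0 ≤ l_f ≤ n_f−1 = 3, the allowed l_f values are {1, 3}.
For l_f = 1: m_f ∈ {m_i−1, m_i, m_i+1} ∩ [−1, 1] = {-1} → 1 state.
For l_f = 3: m_f ∈ {m_i−1, m_i, m_i+1} ∩ [−3, 3] = {-3, -2, -1} → 3 states.
Total: 4.

4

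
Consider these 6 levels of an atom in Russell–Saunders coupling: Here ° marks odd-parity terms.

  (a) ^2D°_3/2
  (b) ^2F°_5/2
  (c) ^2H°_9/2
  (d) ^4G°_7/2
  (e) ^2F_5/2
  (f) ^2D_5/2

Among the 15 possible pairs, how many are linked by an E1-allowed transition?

(a)–(b): forbidden (parity).
(a)–(c): forbidden (parity, ΔL, ΔJ).
(a)–(d): forbidden (parity, ΔS, ΔL, ΔJ).
(a)–(e): allowed.
(a)–(f): allowed.
(b)–(c): forbidden (parity, ΔL, ΔJ).
(b)–(d): forbidden (parity, ΔS).
(b)–(e): allowed.
(b)–(f): allowed.
(c)–(d): forbidden (parity, ΔS).
(c)–(e): forbidden (ΔL, ΔJ).
(c)–(f): forbidden (ΔL, ΔJ).
(d)–(e): forbidden (ΔS).
(d)–(f): forbidden (ΔS, ΔL).
(e)–(f): forbidden (parity).
Allowed pairs: 4 of 15.

4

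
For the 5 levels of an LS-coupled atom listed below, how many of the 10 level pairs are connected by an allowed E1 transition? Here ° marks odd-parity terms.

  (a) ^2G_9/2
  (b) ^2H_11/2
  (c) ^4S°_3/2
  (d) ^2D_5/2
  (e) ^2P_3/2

(a)–(b): forbidden (parity).
(a)–(c): forbidden (ΔS, ΔL, ΔJ).
(a)–(d): forbidden (parity, ΔL, ΔJ).
(a)–(e): forbidden (parity, ΔL, ΔJ).
(b)–(c): forbidden (ΔS, ΔL, ΔJ).
(b)–(d): forbidden (parity, ΔL, ΔJ).
(b)–(e): forbidden (parity, ΔL, ΔJ).
(c)–(d): forbidden (ΔS, ΔL).
(c)–(e): forbidden (ΔS).
(d)–(e): forbidden (parity).
Allowed pairs: 0 of 10.

0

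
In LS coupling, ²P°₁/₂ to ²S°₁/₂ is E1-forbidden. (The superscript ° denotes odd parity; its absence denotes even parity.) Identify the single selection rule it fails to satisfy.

parity

Reading off the term symbols: S 1/2→1/2, L 1→0, J 1/2→1/2, parity odd→odd.
ΔJ = 0, ±1 (not J=0↔0): J: 1/2 → 1/2, ΔJ = +0 — ok.
Parity must change: odd → odd — fails.
ΔL = 0, ±1 (not L=0↔0): L: 1 → 0, ΔL = -1 — ok.
ΔS = 0: S: 1/2 → 1/2 — ok.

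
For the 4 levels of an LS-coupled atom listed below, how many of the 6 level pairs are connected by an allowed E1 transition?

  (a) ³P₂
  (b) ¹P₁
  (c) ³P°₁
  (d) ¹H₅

1

(a)–(b): forbidden (parity, ΔS).
(a)–(c): allowed.
(a)–(d): forbidden (parity, ΔS, ΔL, ΔJ).
(b)–(c): forbidden (ΔS).
(b)–(d): forbidden (parity, ΔL, ΔJ).
(c)–(d): forbidden (ΔS, ΔL, ΔJ).
Allowed pairs: 1 of 6.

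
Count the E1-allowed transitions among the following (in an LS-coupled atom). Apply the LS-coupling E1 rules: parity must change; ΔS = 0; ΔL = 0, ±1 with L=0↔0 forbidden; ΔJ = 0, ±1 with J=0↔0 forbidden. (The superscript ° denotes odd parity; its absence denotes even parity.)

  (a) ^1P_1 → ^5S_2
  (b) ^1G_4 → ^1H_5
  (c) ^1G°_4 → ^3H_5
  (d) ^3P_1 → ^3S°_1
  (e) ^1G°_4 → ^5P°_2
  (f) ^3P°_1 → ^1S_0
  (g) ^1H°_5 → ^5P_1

1

(a) forbidden (parity, ΔS fail)
(b) forbidden (parity fails)
(c) forbidden (ΔS fails)
(d) allowed
(e) forbidden (parity, ΔS, ΔL, ΔJ fail)
(f) forbidden (ΔS fails)
(g) forbidden (ΔS, ΔL, ΔJ fail)
Total allowed: 1 of 7.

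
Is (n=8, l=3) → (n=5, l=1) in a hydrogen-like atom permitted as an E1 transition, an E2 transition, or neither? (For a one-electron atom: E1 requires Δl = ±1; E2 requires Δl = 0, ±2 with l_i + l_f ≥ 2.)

E2

Δl = 1 − 3 = -2; l_i + l_f = 4.
E1 (Δl = ±1): not satisfied.
E2 (Δl = 0,±2, l_i+l_f ≥ 2): satisfied.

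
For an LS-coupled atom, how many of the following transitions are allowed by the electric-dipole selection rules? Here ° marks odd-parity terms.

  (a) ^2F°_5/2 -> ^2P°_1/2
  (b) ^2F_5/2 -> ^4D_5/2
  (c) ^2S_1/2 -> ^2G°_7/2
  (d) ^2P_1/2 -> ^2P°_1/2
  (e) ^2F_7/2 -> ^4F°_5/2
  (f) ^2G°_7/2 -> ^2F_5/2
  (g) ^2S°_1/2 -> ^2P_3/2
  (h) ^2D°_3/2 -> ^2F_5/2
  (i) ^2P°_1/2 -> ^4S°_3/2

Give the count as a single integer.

4

(a) forbidden (parity, ΔL, ΔJ fail)
(b) forbidden (parity, ΔS fail)
(c) forbidden (ΔL, ΔJ fail)
(d) allowed
(e) forbidden (ΔS fails)
(f) allowed
(g) allowed
(h) allowed
(i) forbidden (parity, ΔS fail)
Total allowed: 4 of 9.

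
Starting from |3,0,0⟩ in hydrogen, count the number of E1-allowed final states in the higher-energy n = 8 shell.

E1 requires Δl = ±1, so l_f ∈ {-1, 1}; with 0 ≤ l_f ≤ n_f−1 = 7, the allowed l_f values are {1}.
For l_f = 1: m_f ∈ {m_i−1, m_i, m_i+1} ∩ [−1, 1] = {-1, 0, 1} → 3 states.
Total: 3.

3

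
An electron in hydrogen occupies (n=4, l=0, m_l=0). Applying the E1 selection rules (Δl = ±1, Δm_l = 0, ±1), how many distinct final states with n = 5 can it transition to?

E1 requires Δl = ±1, so l_f ∈ {-1, 1}; with 0 ≤ l_f ≤ n_f−1 = 4, the allowed l_f values are {1}.
For l_f = 1: m_f ∈ {m_i−1, m_i, m_i+1} ∩ [−1, 1] = {-1, 0, 1} → 3 states.
Total: 3.

3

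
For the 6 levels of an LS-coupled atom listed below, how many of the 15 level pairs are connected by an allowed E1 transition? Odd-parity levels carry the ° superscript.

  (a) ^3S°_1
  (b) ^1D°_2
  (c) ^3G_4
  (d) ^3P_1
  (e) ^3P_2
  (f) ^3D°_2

4

(a)–(b): forbidden (parity, ΔS, ΔL).
(a)–(c): forbidden (ΔL, ΔJ).
(a)–(d): allowed.
(a)–(e): allowed.
(a)–(f): forbidden (parity, ΔL).
(b)–(c): forbidden (ΔS, ΔL, ΔJ).
(b)–(d): forbidden (ΔS).
(b)–(e): forbidden (ΔS).
(b)–(f): forbidden (parity, ΔS).
(c)–(d): forbidden (parity, ΔL, ΔJ).
(c)–(e): forbidden (parity, ΔL, ΔJ).
(c)–(f): forbidden (ΔL, ΔJ).
(d)–(e): forbidden (parity).
(d)–(f): allowed.
(e)–(f): allowed.
Allowed pairs: 4 of 15.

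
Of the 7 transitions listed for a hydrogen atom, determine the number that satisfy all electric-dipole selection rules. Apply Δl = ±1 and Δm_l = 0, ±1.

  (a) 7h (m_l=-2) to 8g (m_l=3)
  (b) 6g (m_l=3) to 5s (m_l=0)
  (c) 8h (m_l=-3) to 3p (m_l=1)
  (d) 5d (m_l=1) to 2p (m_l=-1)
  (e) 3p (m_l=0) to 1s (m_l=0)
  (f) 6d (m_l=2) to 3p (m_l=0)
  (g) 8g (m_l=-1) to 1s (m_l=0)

1

(a) forbidden — Δm_l = +5 (E1 requires Δm_l = 0, ±1)
(b) forbidden — Δl = -4 (E1 requires Δl = ±1); Δm_l = -3 (E1 requires Δm_l = 0, ±1)
(c) forbidden — Δl = -4 (E1 requires Δl = ±1); Δm_l = +4 (E1 requires Δm_l = 0, ±1)
(d) forbidden — Δm_l = -2 (E1 requires Δm_l = 0, ±1)
(e) allowed
(f) forbidden — Δm_l = -2 (E1 requires Δm_l = 0, ±1)
(g) forbidden — Δl = -4 (E1 requires Δl = ±1)
Total allowed: 1 of 7.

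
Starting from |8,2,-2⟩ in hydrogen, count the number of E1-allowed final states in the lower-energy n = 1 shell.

0

E1 requires l_f ∈ {1, 3}, but neither lies in [0, 0], so no final state is reachable.
Total: 0.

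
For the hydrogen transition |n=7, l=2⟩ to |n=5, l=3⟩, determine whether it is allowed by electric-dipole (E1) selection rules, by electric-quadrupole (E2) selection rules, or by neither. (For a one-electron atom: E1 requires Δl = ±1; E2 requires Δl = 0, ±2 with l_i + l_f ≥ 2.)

Δl = 3 − 2 = +1; l_i + l_f = 5.
E1 (Δl = ±1): satisfied.
E2 (Δl = 0,±2, l_i+l_f ≥ 2): not satisfied.

E1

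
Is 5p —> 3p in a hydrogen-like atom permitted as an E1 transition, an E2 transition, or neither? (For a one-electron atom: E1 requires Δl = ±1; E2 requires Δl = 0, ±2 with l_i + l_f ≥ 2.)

Δl = 1 − 1 = +0; l_i + l_f = 2.
E1 (Δl = ±1): not satisfied.
E2 (Δl = 0,±2, l_i+l_f ≥ 2): satisfied.

E2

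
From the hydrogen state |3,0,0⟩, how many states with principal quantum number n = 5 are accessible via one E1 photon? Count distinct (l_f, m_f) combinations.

3

E1 requires Δl = ±1, so l_f ∈ {-1, 1}; with 0 ≤ l_f ≤ n_f−1 = 4, the allowed l_f values are {1}.
For l_f = 1: m_f ∈ {m_i−1, m_i, m_i+1} ∩ [−1, 1] = {-1, 0, 1} → 3 states.
Total: 3.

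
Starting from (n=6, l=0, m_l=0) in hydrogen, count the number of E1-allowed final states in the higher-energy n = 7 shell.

3

E1 requires Δl = ±1, so l_f ∈ {-1, 1}; with 0 ≤ l_f ≤ n_f−1 = 6, the allowed l_f values are {1}.
For l_f = 1: m_f ∈ {m_i−1, m_i, m_i+1} ∩ [−1, 1] = {-1, 0, 1} → 3 states.
Total: 3.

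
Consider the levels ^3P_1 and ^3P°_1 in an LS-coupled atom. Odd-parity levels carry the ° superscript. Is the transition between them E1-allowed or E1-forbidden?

Reading off the term symbols: S 1→1, L 1→1, J 1→1, parity even→odd.
Parity must change: even → odd — ✓.
ΔS = 0: S: 1 → 1 — ✓.
ΔL = 0, ±1 (not L=0↔0): L: 1 → 1, ΔL = +0 — ✓.
ΔJ = 0, ±1 (not J=0↔0): J: 1 → 1, ΔJ = +0 — ✓.
All four E1 rules are satisfied.

allowed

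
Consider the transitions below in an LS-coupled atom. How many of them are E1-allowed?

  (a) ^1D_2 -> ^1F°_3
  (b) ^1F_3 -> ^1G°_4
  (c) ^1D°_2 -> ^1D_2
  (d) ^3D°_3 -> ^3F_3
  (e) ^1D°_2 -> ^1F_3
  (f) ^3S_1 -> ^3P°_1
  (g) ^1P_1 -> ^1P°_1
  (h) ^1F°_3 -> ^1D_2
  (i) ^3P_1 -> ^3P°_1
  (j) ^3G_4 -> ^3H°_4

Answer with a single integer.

(a) allowed
(b) allowed
(c) allowed
(d) allowed
(e) allowed
(f) allowed
(g) allowed
(h) allowed
(i) allowed
(j) allowed
Total allowed: 10 of 10.

10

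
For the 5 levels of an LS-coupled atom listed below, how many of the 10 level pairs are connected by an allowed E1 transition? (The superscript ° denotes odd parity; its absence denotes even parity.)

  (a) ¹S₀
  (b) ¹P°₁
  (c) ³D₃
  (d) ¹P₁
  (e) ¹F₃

(a)–(b): allowed.
(a)–(c): forbidden (parity, ΔS, ΔL, ΔJ).
(a)–(d): forbidden (parity).
(a)–(e): forbidden (parity, ΔL, ΔJ).
(b)–(c): forbidden (ΔS, ΔJ).
(b)–(d): allowed.
(b)–(e): forbidden (ΔL, ΔJ).
(c)–(d): forbidden (parity, ΔS, ΔJ).
(c)–(e): forbidden (parity, ΔS).
(d)–(e): forbidden (parity, ΔL, ΔJ).
Allowed pairs: 2 of 10.

2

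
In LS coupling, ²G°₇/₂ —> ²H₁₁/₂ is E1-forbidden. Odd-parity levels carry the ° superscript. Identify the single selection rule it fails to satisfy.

Parity must change: odd → even — satisfied.
ΔS = 0: S: 1/2 → 1/2 — satisfied.
ΔL = 0, ±1 (not L=0↔0): L: 4 → 5, ΔL = +1 — satisfied.
ΔJ = 0, ±1 (not J=0↔0): J: 7/2 → 11/2, ΔJ = +2 — violated.

the ΔJ = 0, ±1 rule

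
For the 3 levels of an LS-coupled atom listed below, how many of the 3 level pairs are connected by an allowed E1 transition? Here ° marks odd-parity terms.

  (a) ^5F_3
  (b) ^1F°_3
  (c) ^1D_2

(a)–(b): forbidden (ΔS).
(a)–(c): forbidden (parity, ΔS).
(b)–(c): allowed.
Allowed pairs: 1 of 3.

1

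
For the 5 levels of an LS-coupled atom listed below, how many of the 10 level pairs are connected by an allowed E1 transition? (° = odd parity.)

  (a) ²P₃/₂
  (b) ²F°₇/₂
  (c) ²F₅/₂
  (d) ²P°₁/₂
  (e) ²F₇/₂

(a)–(b): forbidden (ΔL, ΔJ).
(a)–(c): forbidden (parity, ΔL).
(a)–(d): allowed.
(a)–(e): forbidden (parity, ΔL, ΔJ).
(b)–(c): allowed.
(b)–(d): forbidden (parity, ΔL, ΔJ).
(b)–(e): allowed.
(c)–(d): forbidden (ΔL, ΔJ).
(c)–(e): forbidden (parity).
(d)–(e): forbidden (ΔL, ΔJ).
Allowed pairs: 3 of 10.

3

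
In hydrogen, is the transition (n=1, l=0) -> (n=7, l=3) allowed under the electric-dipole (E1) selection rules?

Initial l = 0, final l = 3, so Δl = +3. E1 requires Δl = ±1: fails.
The transition is electric-dipole forbidden.

forbidden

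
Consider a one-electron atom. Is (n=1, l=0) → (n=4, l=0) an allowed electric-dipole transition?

forbidden

Initial l = 0, final l = 0, so Δl = +0. E1 requires Δl = ±1: ✗.
The transition is electric-dipole forbidden.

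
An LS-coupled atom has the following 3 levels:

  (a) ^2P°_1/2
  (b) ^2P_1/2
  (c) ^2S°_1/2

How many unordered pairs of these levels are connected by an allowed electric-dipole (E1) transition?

2

(a)–(b): allowed.
(a)–(c): forbidden (parity).
(b)–(c): allowed.
Allowed pairs: 2 of 3.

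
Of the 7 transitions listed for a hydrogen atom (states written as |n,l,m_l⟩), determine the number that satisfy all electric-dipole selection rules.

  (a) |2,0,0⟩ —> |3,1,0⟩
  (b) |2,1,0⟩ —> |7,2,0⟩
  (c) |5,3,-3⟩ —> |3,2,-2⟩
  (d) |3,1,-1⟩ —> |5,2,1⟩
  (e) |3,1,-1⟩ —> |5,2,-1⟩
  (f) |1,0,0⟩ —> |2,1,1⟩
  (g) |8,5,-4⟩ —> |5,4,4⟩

(a) allowed
(b) allowed
(c) allowed
(d) forbidden — Δm_l = +2 (E1 requires Δm_l = 0, ±1)
(e) allowed
(f) allowed
(g) forbidden — Δm_l = +8 (E1 requires Δm_l = 0, ±1)
Total allowed: 5 of 7.

5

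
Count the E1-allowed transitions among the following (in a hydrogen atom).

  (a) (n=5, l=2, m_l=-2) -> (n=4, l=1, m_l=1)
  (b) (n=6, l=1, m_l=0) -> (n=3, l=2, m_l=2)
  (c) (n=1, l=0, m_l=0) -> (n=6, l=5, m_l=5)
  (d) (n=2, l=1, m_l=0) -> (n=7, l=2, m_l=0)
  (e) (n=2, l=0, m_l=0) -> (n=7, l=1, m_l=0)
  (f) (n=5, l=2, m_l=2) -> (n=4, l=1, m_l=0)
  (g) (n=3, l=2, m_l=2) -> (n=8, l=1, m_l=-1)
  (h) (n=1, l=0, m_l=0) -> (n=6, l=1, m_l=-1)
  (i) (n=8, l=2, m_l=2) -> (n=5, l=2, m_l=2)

3

(a) forbidden — Δm_l = +3 (E1 requires Δm_l = 0, ±1)
(b) forbidden — Δm_l = +2 (E1 requires Δm_l = 0, ±1)
(c) forbidden — Δl = +5 (E1 requires Δl = ±1); Δm_l = +5 (E1 requires Δm_l = 0, ±1)
(d) allowed
(e) allowed
(f) forbidden — Δm_l = -2 (E1 requires Δm_l = 0, ±1)
(g) forbidden — Δm_l = -3 (E1 requires Δm_l = 0, ±1)
(h) allowed
(i) forbidden — Δl = +0 (E1 requires Δl = ±1)
Total allowed: 3 of 9.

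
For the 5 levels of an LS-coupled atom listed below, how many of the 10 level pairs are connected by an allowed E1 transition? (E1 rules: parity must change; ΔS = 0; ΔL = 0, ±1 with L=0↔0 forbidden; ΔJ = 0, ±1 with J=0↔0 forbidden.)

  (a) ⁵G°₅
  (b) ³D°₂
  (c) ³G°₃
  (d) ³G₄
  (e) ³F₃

(a)–(b): forbidden (parity, ΔS, ΔL, ΔJ).
(a)–(c): forbidden (parity, ΔS, ΔJ).
(a)–(d): forbidden (ΔS).
(a)–(e): forbidden (ΔS, ΔJ).
(b)–(c): forbidden (parity, ΔL).
(b)–(d): forbidden (ΔL, ΔJ).
(b)–(e): allowed.
(c)–(d): allowed.
(c)–(e): allowed.
(d)–(e): forbidden (parity).
Allowed pairs: 3 of 10.

3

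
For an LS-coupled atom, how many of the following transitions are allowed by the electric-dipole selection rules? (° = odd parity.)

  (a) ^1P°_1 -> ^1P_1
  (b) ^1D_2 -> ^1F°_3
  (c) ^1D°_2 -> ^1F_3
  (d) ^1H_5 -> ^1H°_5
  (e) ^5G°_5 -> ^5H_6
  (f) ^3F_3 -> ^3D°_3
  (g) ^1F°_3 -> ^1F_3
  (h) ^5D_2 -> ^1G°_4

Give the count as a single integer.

7

(a) allowed
(b) allowed
(c) allowed
(d) allowed
(e) allowed
(f) allowed
(g) allowed
(h) forbidden (ΔS, ΔL, ΔJ fail)
Total allowed: 7 of 8.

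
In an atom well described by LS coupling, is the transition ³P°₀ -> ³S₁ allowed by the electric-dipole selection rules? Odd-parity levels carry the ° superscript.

Reading off the term symbols: S 1→1, L 1→0, J 0→1, parity odd→even.
Parity must change: odd → even — ok.
ΔS = 0: S: 1 → 1 — ok.
ΔL = 0, ±1 (not L=0↔0): L: 1 → 0, ΔL = -1 — ok.
ΔJ = 0, ±1 (not J=0↔0): J: 0 → 1, ΔJ = +1 — ok.
All four E1 rules are satisfied.

allowed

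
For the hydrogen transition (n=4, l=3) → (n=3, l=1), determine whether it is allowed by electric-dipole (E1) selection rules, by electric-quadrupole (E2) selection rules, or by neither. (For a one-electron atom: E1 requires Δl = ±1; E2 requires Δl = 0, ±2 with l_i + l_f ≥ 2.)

E2

Δl = 1 − 3 = -2; l_i + l_f = 4.
E1 (Δl = ±1): not satisfied.
E2 (Δl = 0,±2, l_i+l_f ≥ 2): satisfied.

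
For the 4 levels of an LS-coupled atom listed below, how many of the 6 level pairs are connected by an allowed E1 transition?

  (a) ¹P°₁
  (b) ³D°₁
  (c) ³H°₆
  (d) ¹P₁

(a)–(b): forbidden (parity, ΔS).
(a)–(c): forbidden (parity, ΔS, ΔL, ΔJ).
(a)–(d): allowed.
(b)–(c): forbidden (parity, ΔL, ΔJ).
(b)–(d): forbidden (ΔS).
(c)–(d): forbidden (ΔS, ΔL, ΔJ).
Allowed pairs: 1 of 6.

1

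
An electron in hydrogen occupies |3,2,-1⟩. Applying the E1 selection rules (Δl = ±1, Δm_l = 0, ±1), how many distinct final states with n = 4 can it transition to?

5

E1 requires Δl = ±1, so l_f ∈ {1, 3}; with 0 ≤ l_f ≤ n_f−1 = 3, the allowed l_f values are {1, 3}.
For l_f = 1: m_f ∈ {m_i−1, m_i, m_i+1} ∩ [−1, 1] = {-1, 0} → 2 states.
For l_f = 3: m_f ∈ {m_i−1, m_i, m_i+1} ∩ [−3, 3] = {-2, -1, 0} → 3 states.
Total: 5.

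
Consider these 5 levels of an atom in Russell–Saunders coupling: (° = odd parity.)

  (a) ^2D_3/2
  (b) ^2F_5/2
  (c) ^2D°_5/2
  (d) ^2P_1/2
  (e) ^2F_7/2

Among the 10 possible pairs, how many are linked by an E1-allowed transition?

3

(a)–(b): forbidden (parity).
(a)–(c): allowed.
(a)–(d): forbidden (parity).
(a)–(e): forbidden (parity, ΔJ).
(b)–(c): allowed.
(b)–(d): forbidden (parity, ΔL, ΔJ).
(b)–(e): forbidden (parity).
(c)–(d): forbidden (ΔJ).
(c)–(e): allowed.
(d)–(e): forbidden (parity, ΔL, ΔJ).
Allowed pairs: 3 of 10.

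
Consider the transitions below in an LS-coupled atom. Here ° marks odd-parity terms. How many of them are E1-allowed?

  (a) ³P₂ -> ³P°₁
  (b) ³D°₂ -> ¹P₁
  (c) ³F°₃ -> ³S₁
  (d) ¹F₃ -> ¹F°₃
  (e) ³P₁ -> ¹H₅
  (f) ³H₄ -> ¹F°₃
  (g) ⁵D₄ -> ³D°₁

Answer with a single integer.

2

(a) allowed
(b) forbidden (ΔS fails)
(c) forbidden (ΔL, ΔJ fail)
(d) allowed
(e) forbidden (parity, ΔS, ΔL, ΔJ fail)
(f) forbidden (ΔS, ΔL fail)
(g) forbidden (ΔS, ΔJ fail)
Total allowed: 2 of 7.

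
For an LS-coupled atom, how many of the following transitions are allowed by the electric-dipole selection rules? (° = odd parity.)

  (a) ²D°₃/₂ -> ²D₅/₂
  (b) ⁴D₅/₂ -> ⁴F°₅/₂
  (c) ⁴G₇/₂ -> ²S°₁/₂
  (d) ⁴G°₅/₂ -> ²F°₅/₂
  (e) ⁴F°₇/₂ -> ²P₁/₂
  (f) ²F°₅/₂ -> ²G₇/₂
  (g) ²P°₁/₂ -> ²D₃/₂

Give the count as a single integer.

4

(a) allowed
(b) allowed
(c) forbidden (ΔS, ΔL, ΔJ fail)
(d) forbidden (parity, ΔS fail)
(e) forbidden (ΔS, ΔL, ΔJ fail)
(f) allowed
(g) allowed
Total allowed: 4 of 7.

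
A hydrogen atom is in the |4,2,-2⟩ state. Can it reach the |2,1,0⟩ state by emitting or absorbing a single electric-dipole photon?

forbidden

Δl = 1 − 2 = -1; the E1 rule Δl = ±1 is ✓.
m_l: -2 → 0 (Δm_l = +2). |Δm_l| ≤ 1 ✗.
The transition is electric-dipole forbidden.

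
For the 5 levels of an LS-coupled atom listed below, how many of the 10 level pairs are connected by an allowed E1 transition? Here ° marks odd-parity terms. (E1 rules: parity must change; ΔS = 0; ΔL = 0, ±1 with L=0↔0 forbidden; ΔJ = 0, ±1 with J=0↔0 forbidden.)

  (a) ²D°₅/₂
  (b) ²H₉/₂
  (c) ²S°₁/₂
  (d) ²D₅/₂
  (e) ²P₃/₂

(a)–(b): forbidden (ΔL, ΔJ).
(a)–(c): forbidden (parity, ΔL, ΔJ).
(a)–(d): allowed.
(a)–(e): allowed.
(b)–(c): forbidden (ΔL, ΔJ).
(b)–(d): forbidden (parity, ΔL, ΔJ).
(b)–(e): forbidden (parity, ΔL, ΔJ).
(c)–(d): forbidden (ΔL, ΔJ).
(c)–(e): allowed.
(d)–(e): forbidden (parity).
Allowed pairs: 3 of 10.

3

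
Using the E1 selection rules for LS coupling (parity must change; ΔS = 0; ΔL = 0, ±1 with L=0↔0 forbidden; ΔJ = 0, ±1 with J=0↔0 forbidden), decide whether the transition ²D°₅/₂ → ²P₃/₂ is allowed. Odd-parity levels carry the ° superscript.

allowed

Reading off the term symbols: S 1/2→1/2, L 2→1, J 5/2→3/2, parity odd→even.
Parity must change: odd → even — satisfied.
ΔS = 0: S: 1/2 → 1/2 — satisfied.
ΔL = 0, ±1 (not L=0↔0): L: 2 → 1, ΔL = -1 — satisfied.
ΔJ = 0, ±1 (not J=0↔0): J: 5/2 → 3/2, ΔJ = -1 — satisfied.
All four E1 rules are satisfied.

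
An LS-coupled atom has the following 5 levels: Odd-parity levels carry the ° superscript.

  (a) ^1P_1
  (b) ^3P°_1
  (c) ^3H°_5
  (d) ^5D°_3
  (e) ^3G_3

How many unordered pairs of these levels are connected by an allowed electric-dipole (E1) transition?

(a)–(b): forbidden (ΔS).
(a)–(c): forbidden (ΔS, ΔL, ΔJ).
(a)–(d): forbidden (ΔS, ΔJ).
(a)–(e): forbidden (parity, ΔS, ΔL, ΔJ).
(b)–(c): forbidden (parity, ΔL, ΔJ).
(b)–(d): forbidden (parity, ΔS, ΔJ).
(b)–(e): forbidden (ΔL, ΔJ).
(c)–(d): forbidden (parity, ΔS, ΔL, ΔJ).
(c)–(e): forbidden (ΔJ).
(d)–(e): forbidden (ΔS, ΔL).
Allowed pairs: 0 of 10.

0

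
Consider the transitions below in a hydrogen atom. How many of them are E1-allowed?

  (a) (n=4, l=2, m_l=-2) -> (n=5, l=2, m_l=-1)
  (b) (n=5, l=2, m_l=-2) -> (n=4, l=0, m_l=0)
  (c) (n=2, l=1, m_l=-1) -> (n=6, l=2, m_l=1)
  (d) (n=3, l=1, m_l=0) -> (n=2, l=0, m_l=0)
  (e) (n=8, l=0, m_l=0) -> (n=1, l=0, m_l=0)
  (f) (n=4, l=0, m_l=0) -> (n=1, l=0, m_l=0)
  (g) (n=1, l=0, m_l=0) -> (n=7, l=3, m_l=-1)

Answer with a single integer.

1

(a) forbidden — Δl = +0 (E1 requires Δl = ±1)
(b) forbidden — Δl = -2 (E1 requires Δl = ±1); Δm_l = +2 (E1 requires Δm_l = 0, ±1)
(c) forbidden — Δm_l = +2 (E1 requires Δm_l = 0, ±1)
(d) allowed
(e) forbidden — Δl = +0 (E1 requires Δl = ±1)
(f) forbidden — Δl = +0 (E1 requires Δl = ±1)
(g) forbidden — Δl = +3 (E1 requires Δl = ±1)
Total allowed: 1 of 7.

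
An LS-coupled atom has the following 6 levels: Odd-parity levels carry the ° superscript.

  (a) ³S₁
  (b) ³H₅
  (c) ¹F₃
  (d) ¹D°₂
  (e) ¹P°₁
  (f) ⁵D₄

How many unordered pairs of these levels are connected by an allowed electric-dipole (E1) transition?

(a)–(b): forbidden (parity, ΔL, ΔJ).
(a)–(c): forbidden (parity, ΔS, ΔL, ΔJ).
(a)–(d): forbidden (ΔS, ΔL).
(a)–(e): forbidden (ΔS).
(a)–(f): forbidden (parity, ΔS, ΔL, ΔJ).
(b)–(c): forbidden (parity, ΔS, ΔL, ΔJ).
(b)–(d): forbidden (ΔS, ΔL, ΔJ).
(b)–(e): forbidden (ΔS, ΔL, ΔJ).
(b)–(f): forbidden (parity, ΔS, ΔL).
(c)–(d): allowed.
(c)–(e): forbidden (ΔL, ΔJ).
(c)–(f): forbidden (parity, ΔS).
(d)–(e): forbidden (parity).
(d)–(f): forbidden (ΔS, ΔJ).
(e)–(f): forbidden (ΔS, ΔJ).
Allowed pairs: 1 of 15.

1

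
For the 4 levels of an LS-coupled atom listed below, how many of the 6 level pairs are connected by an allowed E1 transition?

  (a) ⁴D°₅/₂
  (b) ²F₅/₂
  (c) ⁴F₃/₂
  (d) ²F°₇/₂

(a)–(b): forbidden (ΔS).
(a)–(c): allowed.
(a)–(d): forbidden (parity, ΔS).
(b)–(c): forbidden (parity, ΔS).
(b)–(d): allowed.
(c)–(d): forbidden (ΔS, ΔJ).
Allowed pairs: 2 of 6.

2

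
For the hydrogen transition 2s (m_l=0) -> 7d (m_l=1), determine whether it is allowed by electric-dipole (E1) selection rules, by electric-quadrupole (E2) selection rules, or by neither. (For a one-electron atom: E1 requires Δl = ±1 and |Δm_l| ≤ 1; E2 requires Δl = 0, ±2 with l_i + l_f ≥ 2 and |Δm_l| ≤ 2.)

E2

Δl = 2 − 0 = +2; l_i + l_f = 2.
Δm_l = +1.
E1 (Δl = ±1, |Δm_l| ≤ 1): not satisfied.
E2 (Δl = 0,±2, l_i+l_f ≥ 2, |Δm_l| ≤ 2): satisfied.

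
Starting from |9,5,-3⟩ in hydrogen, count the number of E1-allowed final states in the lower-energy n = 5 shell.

3

E1 requires Δl = ±1, so l_f ∈ {4, 6}; with 0 ≤ l_f ≤ n_f−1 = 4, the allowed l_f values are {4}.
For l_f = 4: m_f ∈ {m_i−1, m_i, m_i+1} ∩ [−4, 4] = {-4, -3, -2} → 3 states.
Total: 3.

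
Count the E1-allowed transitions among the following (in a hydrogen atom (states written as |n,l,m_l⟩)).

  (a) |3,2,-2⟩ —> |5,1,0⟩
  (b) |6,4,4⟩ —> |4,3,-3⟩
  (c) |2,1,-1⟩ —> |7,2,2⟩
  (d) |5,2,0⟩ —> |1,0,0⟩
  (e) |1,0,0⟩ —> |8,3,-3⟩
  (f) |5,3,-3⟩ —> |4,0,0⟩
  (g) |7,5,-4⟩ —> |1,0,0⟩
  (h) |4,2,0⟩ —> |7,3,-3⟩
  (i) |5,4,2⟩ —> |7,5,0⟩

0

(a) forbidden — Δm_l = +2 (E1 requires Δm_l = 0, ±1)
(b) forbidden — Δm_l = -7 (E1 requires Δm_l = 0, ±1)
(c) forbidden — Δm_l = +3 (E1 requires Δm_l = 0, ±1)
(d) forbidden — Δl = -2 (E1 requires Δl = ±1)
(e) forbidden — Δl = +3 (E1 requires Δl = ±1); Δm_l = -3 (E1 requires Δm_l = 0, ±1)
(f) forbidden — Δl = -3 (E1 requires Δl = ±1); Δm_l = +3 (E1 requires Δm_l = 0, ±1)
(g) forbidden — Δl = -5 (E1 requires Δl = ±1); Δm_l = +4 (E1 requires Δm_l = 0, ±1)
(h) forbidden — Δm_l = -3 (E1 requires Δm_l = 0, ±1)
(i) forbidden — Δm_l = -2 (E1 requires Δm_l = 0, ±1)
Total allowed: 0 of 9.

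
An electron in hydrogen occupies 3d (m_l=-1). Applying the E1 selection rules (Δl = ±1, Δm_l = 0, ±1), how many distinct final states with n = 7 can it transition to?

E1 requires Δl = ±1, so l_f ∈ {1, 3}; with 0 ≤ l_f ≤ n_f−1 = 6, the allowed l_f values are {1, 3}.
For l_f = 1: m_f ∈ {m_i−1, m_i, m_i+1} ∩ [−1, 1] = {-1, 0} → 2 states.
For l_f = 3: m_f ∈ {m_i−1, m_i, m_i+1} ∩ [−3, 3] = {-2, -1, 0} → 3 states.
Total: 5.

5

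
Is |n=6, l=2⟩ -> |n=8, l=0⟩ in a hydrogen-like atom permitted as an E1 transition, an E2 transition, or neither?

Δl = 0 − 2 = -2; l_i + l_f = 2.
E1 (Δl = ±1): not satisfied.
E2 (Δl = 0,±2, l_i+l_f ≥ 2): satisfied.

E2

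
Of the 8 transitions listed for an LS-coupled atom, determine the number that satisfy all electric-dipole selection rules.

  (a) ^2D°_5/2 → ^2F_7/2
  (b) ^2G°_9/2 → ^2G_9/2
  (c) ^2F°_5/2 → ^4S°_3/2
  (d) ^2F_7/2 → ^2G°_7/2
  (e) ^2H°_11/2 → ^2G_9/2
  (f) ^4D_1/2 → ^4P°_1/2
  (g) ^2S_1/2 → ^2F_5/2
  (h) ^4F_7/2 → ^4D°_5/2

(a) allowed
(b) allowed
(c) forbidden (parity, ΔS, ΔL fail)
(d) allowed
(e) allowed
(f) allowed
(g) forbidden (parity, ΔL, ΔJ fail)
(h) allowed
Total allowed: 6 of 8.

6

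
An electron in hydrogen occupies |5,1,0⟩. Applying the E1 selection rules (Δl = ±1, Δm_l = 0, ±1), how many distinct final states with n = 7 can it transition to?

4

E1 requires Δl = ±1, so l_f ∈ {0, 2}; with 0 ≤ l_f ≤ n_f−1 = 6, the allowed l_f values are {0, 2}.
For l_f = 0: m_f ∈ {m_i−1, m_i, m_i+1} ∩ [−0, 0] = {0} → 1 state.
For l_f = 2: m_f ∈ {m_i−1, m_i, m_i+1} ∩ [−2, 2] = {-1, 0, 1} → 3 states.
Total: 4.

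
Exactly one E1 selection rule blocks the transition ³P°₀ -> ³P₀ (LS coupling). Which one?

Reading off the term symbols: S 1→1, L 1→1, J 0→0, parity odd→even.
Parity must change: odd → even — passes.
ΔS = 0: S: 1 → 1 — passes.
ΔL = 0, ±1 (not L=0↔0): L: 1 → 1, ΔL = +0 — passes.
ΔJ = 0, ±1 (not J=0↔0): J: 0 → 0, ΔJ = +0 — fails.

the J=0 ↔ J=0 exclusion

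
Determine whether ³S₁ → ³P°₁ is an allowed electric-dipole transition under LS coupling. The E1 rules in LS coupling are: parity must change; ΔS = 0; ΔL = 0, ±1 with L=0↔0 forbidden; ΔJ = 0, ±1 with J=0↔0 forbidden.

Parity must change: even → odd — ok.
ΔS = 0: S: 1 → 1 — ok.
ΔL = 0, ±1 (not L=0↔0): L: 0 → 1, ΔL = +1 — ok.
ΔJ = 0, ±1 (not J=0↔0): J: 1 → 1, ΔJ = +0 — ok.
All four E1 rules are satisfied.

allowed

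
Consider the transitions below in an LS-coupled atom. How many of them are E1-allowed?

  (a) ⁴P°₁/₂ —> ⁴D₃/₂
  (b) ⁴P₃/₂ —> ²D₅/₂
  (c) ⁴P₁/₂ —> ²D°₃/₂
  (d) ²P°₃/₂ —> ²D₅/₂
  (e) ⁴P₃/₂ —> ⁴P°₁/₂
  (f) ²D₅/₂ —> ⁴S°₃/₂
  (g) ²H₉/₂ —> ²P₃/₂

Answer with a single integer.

(a) allowed
(b) forbidden (parity, ΔS fail)
(c) forbidden (ΔS fails)
(d) allowed
(e) allowed
(f) forbidden (ΔS, ΔL fail)
(g) forbidden (parity, ΔL, ΔJ fail)
Total allowed: 3 of 7.

3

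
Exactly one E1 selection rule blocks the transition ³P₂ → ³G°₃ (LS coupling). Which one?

the ΔL = 0, ±1 rule

ΔS = 0: S: 1 → 1 — ok.
ΔJ = 0, ±1 (not J=0↔0): J: 2 → 3, ΔJ = +1 — ok.
ΔL = 0, ±1 (not L=0↔0): L: 1 → 4, ΔL = +3 — fails.
Parity must change: even → odd — ok.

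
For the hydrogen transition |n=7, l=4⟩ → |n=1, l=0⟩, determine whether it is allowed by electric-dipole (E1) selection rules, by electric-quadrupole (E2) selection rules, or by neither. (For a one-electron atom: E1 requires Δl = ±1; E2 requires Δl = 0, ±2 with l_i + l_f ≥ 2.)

Δl = 0 − 4 = -4; l_i + l_f = 4.
E1 (Δl = ±1): not satisfied.
E2 (Δl = 0,±2, l_i+l_f ≥ 2): not satisfied.

neither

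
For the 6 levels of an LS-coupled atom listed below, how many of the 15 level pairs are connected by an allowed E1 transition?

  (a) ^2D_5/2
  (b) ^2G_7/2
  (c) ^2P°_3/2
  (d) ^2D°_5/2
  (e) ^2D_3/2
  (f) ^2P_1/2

5

(a)–(b): forbidden (parity, ΔL).
(a)–(c): allowed.
(a)–(d): allowed.
(a)–(e): forbidden (parity).
(a)–(f): forbidden (parity, ΔJ).
(b)–(c): forbidden (ΔL, ΔJ).
(b)–(d): forbidden (ΔL).
(b)–(e): forbidden (parity, ΔL, ΔJ).
(b)–(f): forbidden (parity, ΔL, ΔJ).
(c)–(d): forbidden (parity).
(c)–(e): allowed.
(c)–(f): allowed.
(d)–(e): allowed.
(d)–(f): forbidden (ΔJ).
(e)–(f): forbidden (parity).
Allowed pairs: 5 of 15.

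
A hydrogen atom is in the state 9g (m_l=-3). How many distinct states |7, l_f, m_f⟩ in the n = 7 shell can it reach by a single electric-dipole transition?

5

E1 requires Δl = ±1, so l_f ∈ {3, 5}; with 0 ≤ l_f ≤ n_f−1 = 6, the allowed l_f values are {3, 5}.
For l_f = 3: m_f ∈ {m_i−1, m_i, m_i+1} ∩ [−3, 3] = {-3, -2} → 2 states.
For l_f = 5: m_f ∈ {m_i−1, m_i, m_i+1} ∩ [−5, 5] = {-4, -3, -2} → 3 states.
Total: 5.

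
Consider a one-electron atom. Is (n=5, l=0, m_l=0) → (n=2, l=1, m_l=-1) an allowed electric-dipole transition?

Initial l = 0, final l = 1, so Δl = +1. E1 requires Δl = ±1: passes.
Δm_l = -1 − (0) = -1. E1 requires Δm_l = 0, ±1: passes.
All E1 selection rules are satisfied.

allowed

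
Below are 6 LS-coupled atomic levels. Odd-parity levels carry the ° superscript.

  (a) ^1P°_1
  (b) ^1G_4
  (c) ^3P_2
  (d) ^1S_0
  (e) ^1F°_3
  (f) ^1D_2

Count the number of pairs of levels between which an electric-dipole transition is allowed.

4

(a)–(b): forbidden (ΔL, ΔJ).
(a)–(c): forbidden (ΔS).
(a)–(d): allowed.
(a)–(e): forbidden (parity, ΔL, ΔJ).
(a)–(f): allowed.
(b)–(c): forbidden (parity, ΔS, ΔL, ΔJ).
(b)–(d): forbidden (parity, ΔL, ΔJ).
(b)–(e): allowed.
(b)–(f): forbidden (parity, ΔL, ΔJ).
(c)–(d): forbidden (parity, ΔS, ΔJ).
(c)–(e): forbidden (ΔS, ΔL).
(c)–(f): forbidden (parity, ΔS).
(d)–(e): forbidden (ΔL, ΔJ).
(d)–(f): forbidden (parity, ΔL, ΔJ).
(e)–(f): allowed.
Allowed pairs: 4 of 15.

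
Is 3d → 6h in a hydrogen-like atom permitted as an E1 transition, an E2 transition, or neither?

neither

Δl = 5 − 2 = +3; l_i + l_f = 7.
E1 (Δl = ±1): not satisfied.
E2 (Δl = 0,±2, l_i+l_f ≥ 2): not satisfied.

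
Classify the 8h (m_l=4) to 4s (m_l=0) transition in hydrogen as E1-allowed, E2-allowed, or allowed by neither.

Δl = 0 − 5 = -5; l_i + l_f = 5.
Δm_l = -4.
E1 (Δl = ±1, |Δm_l| ≤ 1): not satisfied.
E2 (Δl = 0,±2, l_i+l_f ≥ 2, |Δm_l| ≤ 2): not satisfied.

neither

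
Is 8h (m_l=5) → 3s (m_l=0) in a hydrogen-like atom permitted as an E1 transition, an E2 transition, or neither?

neither

Δl = 0 − 5 = -5; l_i + l_f = 5.
Δm_l = -5.
E1 (Δl = ±1, |Δm_l| ≤ 1): not satisfied.
E2 (Δl = 0,±2, l_i+l_f ≥ 2, |Δm_l| ≤ 2): not satisfied.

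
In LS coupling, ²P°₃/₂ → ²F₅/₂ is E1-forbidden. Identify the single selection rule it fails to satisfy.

the ΔL = 0, ±1 rule

Initial level: S=1/2, L=1, J=3/2, parity odd. Final level: S=1/2, L=3, J=5/2, parity even.
Parity must change: odd → even — ✓.
ΔS = 0: S: 1/2 → 1/2 — ✓.
ΔL = 0, ±1 (not L=0↔0): L: 1 → 3, ΔL = +2 — ✗.
ΔJ = 0, ±1 (not J=0↔0): J: 3/2 → 5/2, ΔJ = +1 — ✓.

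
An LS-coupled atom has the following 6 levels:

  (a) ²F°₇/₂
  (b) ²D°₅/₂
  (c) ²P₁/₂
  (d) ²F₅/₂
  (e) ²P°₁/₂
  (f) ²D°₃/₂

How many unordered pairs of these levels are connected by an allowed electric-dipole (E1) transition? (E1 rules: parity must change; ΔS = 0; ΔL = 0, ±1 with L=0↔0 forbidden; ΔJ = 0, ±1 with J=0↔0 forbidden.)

5

(a)–(b): forbidden (parity).
(a)–(c): forbidden (ΔL, ΔJ).
(a)–(d): allowed.
(a)–(e): forbidden (parity, ΔL, ΔJ).
(a)–(f): forbidden (parity, ΔJ).
(b)–(c): forbidden (ΔJ).
(b)–(d): allowed.
(b)–(e): forbidden (parity, ΔJ).
(b)–(f): forbidden (parity).
(c)–(d): forbidden (parity, ΔL, ΔJ).
(c)–(e): allowed.
(c)–(f): allowed.
(d)–(e): forbidden (ΔL, ΔJ).
(d)–(f): allowed.
(e)–(f): forbidden (parity).
Allowed pairs: 5 of 15.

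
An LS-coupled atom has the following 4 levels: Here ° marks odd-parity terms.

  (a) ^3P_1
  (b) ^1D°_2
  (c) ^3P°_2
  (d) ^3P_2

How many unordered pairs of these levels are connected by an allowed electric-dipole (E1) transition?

2

(a)–(b): forbidden (ΔS).
(a)–(c): allowed.
(a)–(d): forbidden (parity).
(b)–(c): forbidden (parity, ΔS).
(b)–(d): forbidden (ΔS).
(c)–(d): allowed.
Allowed pairs: 2 of 6.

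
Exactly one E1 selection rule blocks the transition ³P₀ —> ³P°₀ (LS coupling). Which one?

Parity must change: even → odd — ok.
ΔS = 0: S: 1 → 1 — ok.
ΔL = 0, ±1 (not L=0↔0): L: 1 → 1, ΔL = +0 — ok.
ΔJ = 0, ±1 (not J=0↔0): J: 0 → 0, ΔJ = +0 — fails.

the J=0 ↔ J=0 exclusion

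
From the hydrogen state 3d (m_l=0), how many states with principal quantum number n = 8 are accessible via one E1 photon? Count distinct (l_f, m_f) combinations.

6

E1 requires Δl = ±1, so l_f ∈ {1, 3}; with 0 ≤ l_f ≤ n_f−1 = 7, the allowed l_f values are {1, 3}.
For l_f = 1: m_f ∈ {m_i−1, m_i, m_i+1} ∩ [−1, 1] = {-1, 0, 1} → 3 states.
For l_f = 3: m_f ∈ {m_i−1, m_i, m_i+1} ∩ [−3, 3] = {-1, 0, 1} → 3 states.
Total: 6.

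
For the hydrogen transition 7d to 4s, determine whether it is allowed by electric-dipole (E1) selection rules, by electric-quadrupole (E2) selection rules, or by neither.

E2

Δl = 0 − 2 = -2; l_i + l_f = 2.
E1 (Δl = ±1): not satisfied.
E2 (Δl = 0,±2, l_i+l_f ≥ 2): satisfied.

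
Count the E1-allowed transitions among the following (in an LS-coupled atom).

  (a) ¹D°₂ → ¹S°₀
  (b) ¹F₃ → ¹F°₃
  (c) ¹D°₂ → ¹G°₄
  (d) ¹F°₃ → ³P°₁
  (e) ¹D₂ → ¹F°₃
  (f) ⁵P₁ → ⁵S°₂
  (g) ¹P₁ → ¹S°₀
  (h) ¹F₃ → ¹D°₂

(a) forbidden (parity, ΔL, ΔJ fail)
(b) allowed
(c) forbidden (parity, ΔL, ΔJ fail)
(d) forbidden (parity, ΔS, ΔL, ΔJ fail)
(e) allowed
(f) allowed
(g) allowed
(h) allowed
Total allowed: 5 of 8.

5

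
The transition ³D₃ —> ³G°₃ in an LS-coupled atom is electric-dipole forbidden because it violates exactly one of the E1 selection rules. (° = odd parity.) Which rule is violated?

the ΔL = 0, ±1 rule

Initial level: S=1, L=2, J=3, parity even. Final level: S=1, L=4, J=3, parity odd.
ΔJ = 0, ±1 (not J=0↔0): J: 3 → 3, ΔJ = +0 — ✓.
ΔL = 0, ±1 (not L=0↔0): L: 2 → 4, ΔL = +2 — ✗.
ΔS = 0: S: 1 → 1 — ✓.
Parity must change: even → odd — ✓.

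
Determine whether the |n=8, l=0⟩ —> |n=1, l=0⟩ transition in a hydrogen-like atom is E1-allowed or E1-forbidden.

forbidden

Δl = 0 − 0 = +0; the E1 rule Δl = ±1 is violated.
The transition is electric-dipole forbidden.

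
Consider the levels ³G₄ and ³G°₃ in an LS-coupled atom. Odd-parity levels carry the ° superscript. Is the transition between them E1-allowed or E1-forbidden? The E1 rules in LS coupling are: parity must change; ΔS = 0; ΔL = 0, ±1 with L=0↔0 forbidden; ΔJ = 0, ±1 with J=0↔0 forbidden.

ΔS = 0: S: 1 → 1 — ok.
Parity must change: even → odd — ok.
ΔJ = 0, ±1 (not J=0↔0): J: 4 → 3, ΔJ = -1 — ok.
ΔL = 0, ±1 (not L=0↔0): L: 4 → 4, ΔL = +0 — ok.
All four E1 rules are satisfied.

allowed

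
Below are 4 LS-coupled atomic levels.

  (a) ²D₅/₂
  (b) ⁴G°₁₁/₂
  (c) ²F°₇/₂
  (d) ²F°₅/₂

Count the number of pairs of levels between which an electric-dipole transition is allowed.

2

(a)–(b): forbidden (ΔS, ΔL, ΔJ).
(a)–(c): allowed.
(a)–(d): allowed.
(b)–(c): forbidden (parity, ΔS, ΔJ).
(b)–(d): forbidden (parity, ΔS, ΔJ).
(c)–(d): forbidden (parity).
Allowed pairs: 2 of 6.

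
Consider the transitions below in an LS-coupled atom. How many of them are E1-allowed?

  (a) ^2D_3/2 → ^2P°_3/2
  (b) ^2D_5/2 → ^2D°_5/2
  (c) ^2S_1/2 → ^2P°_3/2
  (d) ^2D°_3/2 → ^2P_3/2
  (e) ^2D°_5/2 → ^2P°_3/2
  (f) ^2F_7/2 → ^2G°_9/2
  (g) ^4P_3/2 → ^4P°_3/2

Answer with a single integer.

6

(a) allowed
(b) allowed
(c) allowed
(d) allowed
(e) forbidden (parity fails)
(f) allowed
(g) allowed
Total allowed: 6 of 7.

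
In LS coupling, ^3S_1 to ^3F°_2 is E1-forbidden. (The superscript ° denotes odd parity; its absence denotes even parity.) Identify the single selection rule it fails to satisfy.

the ΔL = 0, ±1 rule

Parity must change: even → odd — ok.
ΔS = 0: S: 1 → 1 — ok.
ΔL = 0, ±1 (not L=0↔0): L: 0 → 3, ΔL = +3 — fails.
ΔJ = 0, ±1 (not J=0↔0): J: 1 → 2, ΔJ = +1 — ok.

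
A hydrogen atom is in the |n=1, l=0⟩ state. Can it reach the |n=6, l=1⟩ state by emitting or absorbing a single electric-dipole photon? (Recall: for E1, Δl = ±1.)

Δl = 1 − 0 = +1; the E1 rule Δl = ±1 is ✓.
All E1 selection rules are satisfied.

allowed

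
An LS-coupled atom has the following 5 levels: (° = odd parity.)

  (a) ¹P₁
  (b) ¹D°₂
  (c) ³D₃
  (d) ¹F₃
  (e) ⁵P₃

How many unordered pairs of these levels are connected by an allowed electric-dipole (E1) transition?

2

(a)–(b): allowed.
(a)–(c): forbidden (parity, ΔS, ΔJ).
(a)–(d): forbidden (parity, ΔL, ΔJ).
(a)–(e): forbidden (parity, ΔS, ΔJ).
(b)–(c): forbidden (ΔS).
(b)–(d): allowed.
(b)–(e): forbidden (ΔS).
(c)–(d): forbidden (parity, ΔS).
(c)–(e): forbidden (parity, ΔS).
(d)–(e): forbidden (parity, ΔS, ΔL).
Allowed pairs: 2 of 10.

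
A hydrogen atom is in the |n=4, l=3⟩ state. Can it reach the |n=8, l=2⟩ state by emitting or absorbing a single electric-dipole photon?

l: 3 → 2 (Δl = -1). Δl = ±1 ✓.
All E1 selection rules are satisfied.

allowed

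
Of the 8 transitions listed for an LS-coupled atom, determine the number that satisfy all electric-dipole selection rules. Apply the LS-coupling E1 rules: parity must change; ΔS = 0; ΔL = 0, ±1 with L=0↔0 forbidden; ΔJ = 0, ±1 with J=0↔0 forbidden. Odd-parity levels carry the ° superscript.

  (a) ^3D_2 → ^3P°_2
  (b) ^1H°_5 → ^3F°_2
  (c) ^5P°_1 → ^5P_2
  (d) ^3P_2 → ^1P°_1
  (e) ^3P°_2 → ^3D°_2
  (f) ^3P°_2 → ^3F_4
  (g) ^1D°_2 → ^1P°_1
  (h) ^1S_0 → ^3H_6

2

(a) allowed
(b) forbidden (parity, ΔS, ΔL, ΔJ fail)
(c) allowed
(d) forbidden (ΔS fails)
(e) forbidden (parity fails)
(f) forbidden (ΔL, ΔJ fail)
(g) forbidden (parity fails)
(h) forbidden (parity, ΔS, ΔL, ΔJ fail)
Total allowed: 2 of 8.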